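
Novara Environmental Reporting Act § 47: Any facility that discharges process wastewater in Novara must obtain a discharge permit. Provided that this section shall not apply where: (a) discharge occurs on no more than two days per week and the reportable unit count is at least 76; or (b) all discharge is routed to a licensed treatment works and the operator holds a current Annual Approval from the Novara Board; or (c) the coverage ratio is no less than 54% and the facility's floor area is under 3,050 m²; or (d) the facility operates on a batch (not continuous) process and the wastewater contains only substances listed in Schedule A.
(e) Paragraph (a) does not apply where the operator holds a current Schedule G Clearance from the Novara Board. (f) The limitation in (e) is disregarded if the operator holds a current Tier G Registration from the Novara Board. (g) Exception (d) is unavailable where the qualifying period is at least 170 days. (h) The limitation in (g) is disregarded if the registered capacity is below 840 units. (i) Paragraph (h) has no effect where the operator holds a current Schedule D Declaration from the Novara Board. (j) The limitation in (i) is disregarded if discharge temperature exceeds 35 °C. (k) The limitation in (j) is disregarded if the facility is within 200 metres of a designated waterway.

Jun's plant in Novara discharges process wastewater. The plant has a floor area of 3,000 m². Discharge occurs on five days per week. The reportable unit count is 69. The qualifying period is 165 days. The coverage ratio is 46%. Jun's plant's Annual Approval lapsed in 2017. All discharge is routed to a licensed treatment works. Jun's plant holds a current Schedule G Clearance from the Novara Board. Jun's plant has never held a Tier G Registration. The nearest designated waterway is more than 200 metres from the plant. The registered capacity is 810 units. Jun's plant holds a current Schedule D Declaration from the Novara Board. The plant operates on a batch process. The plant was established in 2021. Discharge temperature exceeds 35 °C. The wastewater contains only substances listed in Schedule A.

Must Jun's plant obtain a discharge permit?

Exception (a) fails — discharge occurs on five days per week.
Exception (b) does not apply: the Annual Approval is not current.
Exception (c) fails — the coverage ratio is 46%, short of 54%.
All of (d)'s requirements are met (the facility operates on a batch process; the wastewater is Schedule-A-only). Considering the limiting provisions: (g) does not operate here — the qualifying period is 165 days, short of 170 days. (d) remains available.

No — exception (d) applies; Jun's plant is not required to obtain a discharge permit.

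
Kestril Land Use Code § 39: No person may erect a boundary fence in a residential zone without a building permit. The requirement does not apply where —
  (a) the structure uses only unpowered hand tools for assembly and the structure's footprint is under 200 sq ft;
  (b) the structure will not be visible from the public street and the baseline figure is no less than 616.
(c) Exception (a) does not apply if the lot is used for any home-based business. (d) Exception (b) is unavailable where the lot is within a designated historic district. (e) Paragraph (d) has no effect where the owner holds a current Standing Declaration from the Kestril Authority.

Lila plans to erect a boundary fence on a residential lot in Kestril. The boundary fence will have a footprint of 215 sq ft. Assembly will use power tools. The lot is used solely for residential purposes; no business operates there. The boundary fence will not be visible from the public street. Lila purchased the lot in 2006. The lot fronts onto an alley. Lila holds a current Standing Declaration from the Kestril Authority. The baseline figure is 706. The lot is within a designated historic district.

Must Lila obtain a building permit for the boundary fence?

Exception (a) requires that the structure uses only unpowered hand tools for assembly; but assembly uses power tools, so (a) is unavailable.
Exception (b): the structure will not be visible from the street; the baseline figure is 706, meeting the 616 threshold — every condition holds. Under paragraphs (d)–(e): (d) operates (the lot is in a historic district), but is set aside by (e): (e) operates against (d): a current Standing Declaration is held. Exception (b) stands.

No — exception (b) applies; Lila does not need a building permit.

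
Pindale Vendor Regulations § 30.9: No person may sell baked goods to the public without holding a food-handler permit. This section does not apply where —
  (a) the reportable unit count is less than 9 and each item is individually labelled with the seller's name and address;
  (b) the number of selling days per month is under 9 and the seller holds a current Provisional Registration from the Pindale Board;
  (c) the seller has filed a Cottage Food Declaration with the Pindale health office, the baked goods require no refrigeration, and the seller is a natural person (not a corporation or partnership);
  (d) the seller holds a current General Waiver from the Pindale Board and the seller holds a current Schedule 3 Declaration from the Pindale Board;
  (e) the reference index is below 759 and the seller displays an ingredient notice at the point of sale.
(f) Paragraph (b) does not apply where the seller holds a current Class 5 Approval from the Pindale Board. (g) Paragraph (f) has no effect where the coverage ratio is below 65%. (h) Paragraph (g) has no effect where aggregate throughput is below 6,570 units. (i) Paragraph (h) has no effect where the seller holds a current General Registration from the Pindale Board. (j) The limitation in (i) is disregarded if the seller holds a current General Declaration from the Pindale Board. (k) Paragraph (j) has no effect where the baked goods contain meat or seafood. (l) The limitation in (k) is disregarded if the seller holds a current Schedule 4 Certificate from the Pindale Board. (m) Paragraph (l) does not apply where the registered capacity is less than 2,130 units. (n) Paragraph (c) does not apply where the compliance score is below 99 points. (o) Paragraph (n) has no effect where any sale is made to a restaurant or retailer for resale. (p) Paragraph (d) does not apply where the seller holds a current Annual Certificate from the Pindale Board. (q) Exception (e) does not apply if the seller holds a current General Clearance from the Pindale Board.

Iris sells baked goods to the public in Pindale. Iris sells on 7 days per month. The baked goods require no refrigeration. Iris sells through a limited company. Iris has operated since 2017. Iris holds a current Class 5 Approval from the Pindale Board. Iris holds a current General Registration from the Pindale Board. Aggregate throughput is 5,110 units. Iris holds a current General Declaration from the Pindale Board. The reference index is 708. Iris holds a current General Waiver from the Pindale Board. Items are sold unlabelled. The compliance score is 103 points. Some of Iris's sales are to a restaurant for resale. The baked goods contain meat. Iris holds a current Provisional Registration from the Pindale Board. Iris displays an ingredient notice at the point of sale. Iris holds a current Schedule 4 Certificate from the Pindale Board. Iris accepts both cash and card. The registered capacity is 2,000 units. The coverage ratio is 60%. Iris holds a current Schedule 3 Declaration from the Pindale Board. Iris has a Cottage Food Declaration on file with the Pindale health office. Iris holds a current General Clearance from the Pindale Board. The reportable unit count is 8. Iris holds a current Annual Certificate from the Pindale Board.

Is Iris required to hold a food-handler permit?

Exception (a) does not apply: items are sold unlabelled.
Exception (b): the number of selling days per month is 7, under the 9 limit; a current Provisional Registration is held — every condition holds. Applying paragraphs (f)–(m): (f) is triggered (a current Class 5 Approval is held), but is displaced by (g): (g) operates against (f): the coverage ratio is 60%, below the 65% limit. (h) would limit (g) — aggregate throughput is 5,110 units, below the 6,570 units limit — but (i) sets (h) aside: (i) operates against (h): a current General Registration is held. (j) would limit (i) — a current General Declaration is held — but (k) sets (j) aside: (k) is engaged — the baked goods contain meat. (l) would limit (k) — a current Schedule 4 Certificate is held — but (m) sets (l) aside: (m) is engaged — the registered capacity is 2,000 units, less than the 2,130 units limit. Exception (b) stands.
Exception (c) requires that the seller is a natural person (not a corporation or partnership); but the seller operates through a limited company, so (c) is unavailable.
Exception (d) is satisfied on its face — a current General Waiver is held; a current Schedule 3 Declaration is held. But applying paragraph (p): (p) is engaged — a current Annual Certificate is held. (d) is therefore removed.
Exception (e): the reference index is 708, below the 759 limit; an ingredient notice is displayed — every condition holds. But: (q) applies — a current General Clearance is held. (e) is therefore removed.

No — exception (b) applies; Iris is not required to hold a food-handler permit.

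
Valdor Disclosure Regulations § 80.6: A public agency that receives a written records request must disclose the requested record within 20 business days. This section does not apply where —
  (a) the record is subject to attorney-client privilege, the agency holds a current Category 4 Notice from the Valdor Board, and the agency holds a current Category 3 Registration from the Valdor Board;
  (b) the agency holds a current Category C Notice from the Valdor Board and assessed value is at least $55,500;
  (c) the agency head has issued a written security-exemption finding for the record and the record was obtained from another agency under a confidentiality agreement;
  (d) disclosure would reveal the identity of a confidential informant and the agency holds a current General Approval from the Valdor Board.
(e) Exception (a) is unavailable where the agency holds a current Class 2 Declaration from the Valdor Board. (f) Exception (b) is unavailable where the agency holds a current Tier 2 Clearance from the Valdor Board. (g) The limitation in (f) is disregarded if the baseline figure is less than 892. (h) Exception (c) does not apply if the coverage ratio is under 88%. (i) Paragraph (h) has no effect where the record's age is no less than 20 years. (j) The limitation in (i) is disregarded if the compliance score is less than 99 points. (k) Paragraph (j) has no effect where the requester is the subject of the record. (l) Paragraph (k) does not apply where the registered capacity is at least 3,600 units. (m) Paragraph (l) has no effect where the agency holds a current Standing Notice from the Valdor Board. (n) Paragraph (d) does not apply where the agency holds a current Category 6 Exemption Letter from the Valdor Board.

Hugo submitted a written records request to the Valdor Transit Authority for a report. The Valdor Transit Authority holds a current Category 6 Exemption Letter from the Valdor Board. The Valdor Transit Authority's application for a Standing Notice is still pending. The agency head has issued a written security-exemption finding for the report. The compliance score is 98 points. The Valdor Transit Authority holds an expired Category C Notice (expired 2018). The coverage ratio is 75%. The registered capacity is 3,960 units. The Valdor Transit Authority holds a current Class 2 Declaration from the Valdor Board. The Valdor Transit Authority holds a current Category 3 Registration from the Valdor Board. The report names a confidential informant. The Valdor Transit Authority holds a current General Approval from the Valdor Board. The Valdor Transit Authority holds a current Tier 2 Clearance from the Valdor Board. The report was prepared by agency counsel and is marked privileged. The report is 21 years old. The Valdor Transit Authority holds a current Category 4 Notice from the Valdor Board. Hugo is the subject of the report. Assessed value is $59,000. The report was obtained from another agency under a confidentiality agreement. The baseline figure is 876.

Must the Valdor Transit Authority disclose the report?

Exception (a)'s conditions are all satisfied: the report is privileged; a current Category 4 Notice is held; a current Category 3 Registration is held. But applying paragraph (e): (e) operates against (a): a current Class 2 Declaration is held. Exception (a) does not apply.
Exception (b) does not apply: no current Category C Notice is held.
All of (c)'s requirements are met (a written security-exemption finding has been issued; the report was obtained under a confidentiality agreement). But: (h) applies — the coverage ratio is 75%, under the 88% limit. (i) would limit (h) — the record's age is 21 years, meeting the 20 years threshold — but (j) sets (i) aside: (j) operates against (i): the compliance score is 98 points, less than the 99 points limit. (k) would limit (j) — Hugo is the subject of the report — but (l) sets (k) aside: (l) operates against (k): the registered capacity is 3,960 units, meeting the 3,600 units threshold. (m) is not triggered (the Standing Notice is not current), so (l) stands. (c) is therefore removed.
Exception (d) is satisfied on its face — the report names a confidential informant; a current General Approval is held. Turning to paragraph (n): (n) is triggered — a current Category 6 Exemption Letter is held. So (d) is unavailable.
No exception displaces § 80.6.

Yes — the Valdor Transit Authority must disclose the report.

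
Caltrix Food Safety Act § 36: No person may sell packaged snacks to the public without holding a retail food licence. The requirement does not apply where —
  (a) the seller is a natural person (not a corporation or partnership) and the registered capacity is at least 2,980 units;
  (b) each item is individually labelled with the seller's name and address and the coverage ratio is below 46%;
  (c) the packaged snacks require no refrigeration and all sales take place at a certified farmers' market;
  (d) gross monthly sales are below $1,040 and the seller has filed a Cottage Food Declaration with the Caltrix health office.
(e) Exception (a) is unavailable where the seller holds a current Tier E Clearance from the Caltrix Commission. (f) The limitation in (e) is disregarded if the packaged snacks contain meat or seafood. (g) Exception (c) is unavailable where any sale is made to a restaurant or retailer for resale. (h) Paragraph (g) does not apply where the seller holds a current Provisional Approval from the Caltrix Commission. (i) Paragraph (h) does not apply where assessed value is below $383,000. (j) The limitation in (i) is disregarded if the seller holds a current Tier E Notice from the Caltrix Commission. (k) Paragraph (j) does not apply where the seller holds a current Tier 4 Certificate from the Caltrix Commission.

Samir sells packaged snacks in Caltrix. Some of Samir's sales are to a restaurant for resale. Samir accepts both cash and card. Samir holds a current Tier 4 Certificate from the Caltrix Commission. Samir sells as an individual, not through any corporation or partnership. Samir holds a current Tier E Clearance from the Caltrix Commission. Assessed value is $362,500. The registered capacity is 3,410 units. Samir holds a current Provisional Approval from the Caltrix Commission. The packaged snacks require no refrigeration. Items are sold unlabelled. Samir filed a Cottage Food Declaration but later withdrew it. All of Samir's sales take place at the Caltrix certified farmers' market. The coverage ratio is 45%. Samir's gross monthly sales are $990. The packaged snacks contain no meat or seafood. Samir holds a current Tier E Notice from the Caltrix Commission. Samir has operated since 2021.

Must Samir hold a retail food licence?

Yes — Samir must hold a retail food licence.

Exception (a) is satisfied on its face — the seller is a natural person; the registered capacity is 3,410 units, meeting the 2,980 units threshold. Turning to paragraphs (e)–(f): (e) operates against (a): a current Tier E Clearance is held. (f) is inapplicable (the packaged snacks contain no meat or seafood), so (e) stands. Exception (a) does not apply.
Exception (b) requires that each item is individually labelled with the seller's name and address; but items are sold unlabelled, so (b) is unavailable.
Exception (c) is satisfied on its face — the packaged snacks are shelf-stable; all sales are at a certified farmers' market. But: (g) applies — some sales are to a restaurant for resale. (h) is triggered (a current Provisional Approval is held), but yields to (i): (i) operates against (h): assessed value is $362,500, below the $383,000 limit. (j) would limit (i) — a current Tier E Notice is held — but (k) sets (j) aside: (k) operates against (j): a current Tier 4 Certificate is held. (c) is therefore removed.
Exception (d) requires that the seller has filed a Cottage Food Declaration with the Caltrix health office; but the Cottage Food Declaration was withdrawn, so (d) is unavailable.
No exception is made out. Samir falls within the general rule.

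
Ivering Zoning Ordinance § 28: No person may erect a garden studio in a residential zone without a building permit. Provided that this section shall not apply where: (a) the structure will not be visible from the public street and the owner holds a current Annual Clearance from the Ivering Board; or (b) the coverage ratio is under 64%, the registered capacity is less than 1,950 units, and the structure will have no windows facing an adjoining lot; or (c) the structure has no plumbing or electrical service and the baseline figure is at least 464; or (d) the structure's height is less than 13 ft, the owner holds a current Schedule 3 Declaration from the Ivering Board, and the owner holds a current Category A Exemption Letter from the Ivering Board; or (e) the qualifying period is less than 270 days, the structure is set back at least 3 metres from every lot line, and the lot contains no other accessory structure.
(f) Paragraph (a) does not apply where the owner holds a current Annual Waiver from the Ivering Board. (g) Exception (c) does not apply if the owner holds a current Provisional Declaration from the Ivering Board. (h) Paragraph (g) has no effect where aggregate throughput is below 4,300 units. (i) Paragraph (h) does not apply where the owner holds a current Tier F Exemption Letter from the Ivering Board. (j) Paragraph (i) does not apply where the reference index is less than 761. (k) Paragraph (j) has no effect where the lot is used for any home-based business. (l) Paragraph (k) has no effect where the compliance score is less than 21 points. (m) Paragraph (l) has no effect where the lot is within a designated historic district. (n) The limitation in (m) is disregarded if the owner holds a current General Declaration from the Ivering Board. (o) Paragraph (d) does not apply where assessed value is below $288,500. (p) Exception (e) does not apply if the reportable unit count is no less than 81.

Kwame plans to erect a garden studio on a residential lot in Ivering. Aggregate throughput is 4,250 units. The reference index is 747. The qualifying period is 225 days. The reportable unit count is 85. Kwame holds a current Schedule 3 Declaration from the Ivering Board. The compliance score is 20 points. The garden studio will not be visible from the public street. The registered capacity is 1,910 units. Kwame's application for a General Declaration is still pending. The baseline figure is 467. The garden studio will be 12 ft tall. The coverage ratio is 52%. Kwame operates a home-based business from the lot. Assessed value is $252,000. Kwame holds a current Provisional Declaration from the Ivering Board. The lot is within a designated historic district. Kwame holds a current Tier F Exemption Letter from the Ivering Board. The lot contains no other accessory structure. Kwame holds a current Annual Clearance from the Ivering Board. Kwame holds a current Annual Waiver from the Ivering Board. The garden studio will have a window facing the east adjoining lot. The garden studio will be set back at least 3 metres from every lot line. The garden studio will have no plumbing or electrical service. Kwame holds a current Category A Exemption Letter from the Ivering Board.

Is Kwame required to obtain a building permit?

Exception (a) is satisfied on its face — the structure will not be visible from the street; a current Annual Clearance is held. However, paragraph (f) must be considered: (f) operates against (a): a current Annual Waiver is held. (a) is therefore removed.
Exception (b) does not apply: a window faces an adjoining lot.
Exception (c): there is no plumbing or electrical service; the baseline figure is 467, meeting the 464 threshold — every condition holds. Turning to paragraphs (g)–(n): (g) is triggered — a current Provisional Declaration is held. (h) would limit (g) — aggregate throughput is 4,250 units, below the 4,300 units limit — but (i) sets (h) aside: (i) operates against (h): a current Tier F Exemption Letter is held. (j) operates (the reference index is 747, less than the 761 limit), but is displaced by (k): (k) is engaged — a home-based business operates on the lot. (l) is engaged (the compliance score is 20 points, less than the 21 points limit), but is displaced by (m): (m) is engaged — the lot is in a historic district. (n) is not triggered (the General Declaration is not current), so (m) stands. Exception (c) does not apply.
Exception (d)'s conditions are all satisfied: the structure's height is 12 ft, less than the 13 ft limit; a current Schedule 3 Declaration is held; a current Category A Exemption Letter is held. Turning to paragraph (o): (o) is triggered — assessed value is $252,000, below the $288,500 limit. Exception (d) does not apply.
Exception (e)'s conditions are all satisfied: the qualifying period is 225 days, less than the 270 days limit; the setback is at least 3 m on every side; the lot has no other accessory structure. Turning to paragraph (p): (p) is triggered — the reportable unit count is 85, meeting the 81 threshold. (e) is therefore removed.
No exception applies. The general rule governs.

Yes — Kwame must obtain a building permit.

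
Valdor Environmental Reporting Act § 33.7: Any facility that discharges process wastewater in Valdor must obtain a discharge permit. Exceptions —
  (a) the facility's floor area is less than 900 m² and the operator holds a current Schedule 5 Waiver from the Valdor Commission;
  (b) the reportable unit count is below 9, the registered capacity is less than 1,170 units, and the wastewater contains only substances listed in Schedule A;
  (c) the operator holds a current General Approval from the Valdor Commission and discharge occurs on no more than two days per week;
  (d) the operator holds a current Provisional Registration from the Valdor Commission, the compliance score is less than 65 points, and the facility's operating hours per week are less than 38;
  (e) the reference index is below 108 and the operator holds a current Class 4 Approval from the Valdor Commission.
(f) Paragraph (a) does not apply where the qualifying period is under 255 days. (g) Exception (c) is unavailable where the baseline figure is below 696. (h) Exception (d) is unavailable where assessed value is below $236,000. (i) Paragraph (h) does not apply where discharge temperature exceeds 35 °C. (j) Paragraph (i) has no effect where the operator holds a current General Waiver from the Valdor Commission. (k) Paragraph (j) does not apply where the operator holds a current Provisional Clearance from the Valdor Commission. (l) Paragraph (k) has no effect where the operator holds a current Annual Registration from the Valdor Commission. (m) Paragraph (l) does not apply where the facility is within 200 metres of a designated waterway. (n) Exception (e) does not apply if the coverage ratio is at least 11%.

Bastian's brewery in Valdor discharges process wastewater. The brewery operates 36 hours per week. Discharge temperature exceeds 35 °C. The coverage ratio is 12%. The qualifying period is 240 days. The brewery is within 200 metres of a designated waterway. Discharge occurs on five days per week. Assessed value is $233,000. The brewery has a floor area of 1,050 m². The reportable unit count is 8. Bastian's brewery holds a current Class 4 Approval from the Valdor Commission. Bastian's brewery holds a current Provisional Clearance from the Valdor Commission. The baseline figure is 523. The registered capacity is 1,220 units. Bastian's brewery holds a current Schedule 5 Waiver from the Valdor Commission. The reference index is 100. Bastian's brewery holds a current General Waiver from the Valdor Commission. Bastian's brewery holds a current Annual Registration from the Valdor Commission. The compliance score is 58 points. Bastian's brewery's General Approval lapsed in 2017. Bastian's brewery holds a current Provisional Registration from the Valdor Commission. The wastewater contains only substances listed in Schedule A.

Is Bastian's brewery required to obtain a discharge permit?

Exception (a) requires that the facility's floor area is less than 900 m²; but the facility's floor area is 1,050 m², not less than 900 m², so (a) is unavailable.
Exception (b) does not apply: the registered capacity is 1,220 units, not less than 1,170 units.
Exception (c) requires that the operator holds a current General Approval from the Valdor Commission; but the General Approval is not current, so (c) is unavailable.
All of (d)'s requirements are met (a current Provisional Registration is held; the compliance score is 58 points, less than the 65 points limit; the facility's operating hours per week are 36, less than the 38 limit). As to paragraphs (h)–(m): (h) would limit (d) — assessed value is $233,000, below the $236,000 limit — but (i) sets (h) aside: (i) applies — discharge temperature exceeds 35 °C. (j) would limit (i) — a current General Waiver is held — but (k) sets (j) aside: (k) operates against (j): a current Provisional Clearance is held. (l) applies (a current Annual Registration is held), but is displaced by (m): (m) operates — the brewery is within 200 m of a designated waterway. (d) remains available.
Exception (e) is satisfied on its face — the reference index is 100, below the 108 limit; a current Class 4 Approval is held. Turning to paragraph (n): (n) is engaged — the coverage ratio is 12%, meeting the 11% threshold. (e) is therefore removed.

No — exception (d) applies; Bastian's brewery is not required to obtain a discharge permit.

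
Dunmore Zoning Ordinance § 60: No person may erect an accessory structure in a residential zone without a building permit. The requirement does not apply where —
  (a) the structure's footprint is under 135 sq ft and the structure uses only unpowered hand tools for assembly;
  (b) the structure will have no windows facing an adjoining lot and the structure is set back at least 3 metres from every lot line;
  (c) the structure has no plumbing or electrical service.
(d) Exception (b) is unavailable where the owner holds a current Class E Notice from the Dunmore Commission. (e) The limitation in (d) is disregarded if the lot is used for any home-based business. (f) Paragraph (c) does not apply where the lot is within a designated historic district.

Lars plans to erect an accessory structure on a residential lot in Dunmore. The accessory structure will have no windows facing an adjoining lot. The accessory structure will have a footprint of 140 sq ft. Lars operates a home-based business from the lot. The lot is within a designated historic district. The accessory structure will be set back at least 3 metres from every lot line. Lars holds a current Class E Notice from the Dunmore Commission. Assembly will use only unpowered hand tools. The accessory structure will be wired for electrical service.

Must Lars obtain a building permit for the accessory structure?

Exception (a) requires that the structure's footprint is under 135 sq ft; but the structure's footprint is 140 sq ft, not under 135 sq ft, so (a) is unavailable.
Exception (b): no windows face an adjoining lot; the setback is at least 3 m on every side — every condition holds. Considering the limiting provisions: (d) is engaged (a current Class E Notice is held), but is overridden by (e): (e) operates — a home-based business operates on the lot. (b) remains available.
Exception (c) fails — electrical service is planned.

No — exception (b) applies; Lars does not need a building permit.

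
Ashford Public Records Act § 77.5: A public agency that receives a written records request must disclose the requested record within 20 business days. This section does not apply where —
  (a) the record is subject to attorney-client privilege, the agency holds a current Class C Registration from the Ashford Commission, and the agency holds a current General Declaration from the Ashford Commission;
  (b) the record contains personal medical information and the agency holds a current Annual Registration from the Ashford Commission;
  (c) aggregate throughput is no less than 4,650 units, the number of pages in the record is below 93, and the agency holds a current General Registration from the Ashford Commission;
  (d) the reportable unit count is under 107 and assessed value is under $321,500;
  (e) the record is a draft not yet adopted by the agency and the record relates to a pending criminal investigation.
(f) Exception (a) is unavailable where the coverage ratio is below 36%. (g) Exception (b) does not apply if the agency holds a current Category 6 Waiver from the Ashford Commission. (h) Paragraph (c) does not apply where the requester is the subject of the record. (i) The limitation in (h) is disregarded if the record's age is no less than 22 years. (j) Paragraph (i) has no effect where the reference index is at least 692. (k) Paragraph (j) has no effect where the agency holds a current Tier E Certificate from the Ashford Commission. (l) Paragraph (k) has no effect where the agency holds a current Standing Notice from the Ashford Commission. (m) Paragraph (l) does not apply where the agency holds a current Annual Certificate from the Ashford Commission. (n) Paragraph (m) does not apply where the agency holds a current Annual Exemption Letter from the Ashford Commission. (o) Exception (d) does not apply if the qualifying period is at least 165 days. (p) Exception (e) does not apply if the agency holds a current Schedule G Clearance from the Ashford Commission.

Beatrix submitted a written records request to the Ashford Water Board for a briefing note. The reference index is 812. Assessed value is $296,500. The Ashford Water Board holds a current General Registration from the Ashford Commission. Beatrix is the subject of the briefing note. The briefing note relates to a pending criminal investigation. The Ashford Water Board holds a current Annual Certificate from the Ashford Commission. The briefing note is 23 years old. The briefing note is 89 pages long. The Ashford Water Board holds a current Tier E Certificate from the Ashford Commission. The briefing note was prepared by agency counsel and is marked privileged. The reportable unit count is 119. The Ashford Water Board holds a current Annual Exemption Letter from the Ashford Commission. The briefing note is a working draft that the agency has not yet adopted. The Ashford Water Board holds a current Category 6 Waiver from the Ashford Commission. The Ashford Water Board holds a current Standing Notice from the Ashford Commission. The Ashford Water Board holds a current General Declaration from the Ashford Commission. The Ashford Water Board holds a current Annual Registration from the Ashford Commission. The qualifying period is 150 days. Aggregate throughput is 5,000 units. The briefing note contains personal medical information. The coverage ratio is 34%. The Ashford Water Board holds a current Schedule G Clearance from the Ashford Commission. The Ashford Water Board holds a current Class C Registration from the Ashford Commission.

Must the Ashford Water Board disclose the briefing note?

Yes — the Ashford Water Board must disclose the briefing note.

All of (a)'s requirements are met (the briefing note is privileged; a current Class C Registration is held; a current General Declaration is held). But applying paragraph (f): (f) operates against (a): the coverage ratio is 34%, below the 36% limit. So (a) is unavailable.
Exception (b): the briefing note contains personal medical information; a current Annual Registration is held — every condition holds. But: (g) operates — a current Category 6 Waiver is held. Exception (b) does not apply.
Exception (c)'s conditions are all satisfied: aggregate throughput is 5,000 units, meeting the 4,650 units threshold; the number of pages in the record is 89, below the 93 limit; a current General Registration is held. Turning to paragraphs (h)–(n): (h) is triggered — Beatrix is the subject of the briefing note. (i) would limit (h) — the record's age is 23 years, meeting the 22 years threshold — but (j) sets (i) aside: (j) is triggered — the reference index is 812, meeting the 692 threshold. (k) would limit (j) — a current Tier E Certificate is held — but (l) sets (k) aside: (l) applies — a current Standing Notice is held. (m) is engaged (a current Annual Certificate is held), but is itself disapplied by (n): (n) operates against (m): a current Annual Exemption Letter is held. Exception (c) does not apply.
Exception (d) requires that the reportable unit count is under 107; but the reportable unit count is 119, not under 107, so (d) is unavailable.
Exception (e): the briefing note is an unadopted draft; the briefing note relates to a pending investigation — every condition holds. Turning to paragraph (p): (p) operates against (e): a current Schedule G Clearance is held. Exception (e) does not apply.
No exception applies. The general rule governs.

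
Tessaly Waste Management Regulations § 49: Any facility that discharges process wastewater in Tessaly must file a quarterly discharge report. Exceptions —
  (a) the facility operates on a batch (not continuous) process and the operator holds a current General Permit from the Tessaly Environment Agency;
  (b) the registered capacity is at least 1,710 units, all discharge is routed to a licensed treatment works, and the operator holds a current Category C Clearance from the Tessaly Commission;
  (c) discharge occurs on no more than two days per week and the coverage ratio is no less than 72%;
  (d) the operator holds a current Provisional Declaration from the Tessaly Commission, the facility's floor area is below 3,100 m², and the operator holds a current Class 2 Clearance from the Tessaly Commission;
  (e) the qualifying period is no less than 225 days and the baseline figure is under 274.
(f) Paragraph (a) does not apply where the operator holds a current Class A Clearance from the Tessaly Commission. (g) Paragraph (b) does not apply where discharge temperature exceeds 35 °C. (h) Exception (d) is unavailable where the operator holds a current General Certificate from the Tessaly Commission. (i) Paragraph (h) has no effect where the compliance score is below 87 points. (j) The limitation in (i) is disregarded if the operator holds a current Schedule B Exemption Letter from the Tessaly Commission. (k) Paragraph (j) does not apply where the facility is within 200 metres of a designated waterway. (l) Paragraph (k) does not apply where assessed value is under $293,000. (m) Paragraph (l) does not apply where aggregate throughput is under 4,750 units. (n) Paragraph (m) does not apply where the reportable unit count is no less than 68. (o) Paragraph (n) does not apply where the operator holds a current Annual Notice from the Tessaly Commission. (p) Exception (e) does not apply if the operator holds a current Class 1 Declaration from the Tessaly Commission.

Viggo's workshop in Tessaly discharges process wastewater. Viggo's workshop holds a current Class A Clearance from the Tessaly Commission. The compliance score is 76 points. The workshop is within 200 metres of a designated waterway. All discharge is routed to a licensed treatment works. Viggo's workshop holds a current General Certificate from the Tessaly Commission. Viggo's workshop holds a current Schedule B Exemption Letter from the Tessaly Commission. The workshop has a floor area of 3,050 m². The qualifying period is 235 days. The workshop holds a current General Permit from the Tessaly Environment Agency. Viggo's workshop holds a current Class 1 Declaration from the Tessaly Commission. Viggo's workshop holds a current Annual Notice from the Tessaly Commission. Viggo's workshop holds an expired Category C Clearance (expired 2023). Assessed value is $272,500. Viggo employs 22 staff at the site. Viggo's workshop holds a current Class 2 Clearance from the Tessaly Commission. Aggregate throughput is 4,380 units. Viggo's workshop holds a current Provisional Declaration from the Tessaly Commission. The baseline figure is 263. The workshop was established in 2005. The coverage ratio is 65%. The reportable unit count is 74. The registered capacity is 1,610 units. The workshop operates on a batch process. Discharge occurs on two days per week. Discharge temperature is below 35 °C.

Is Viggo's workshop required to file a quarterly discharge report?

Exception (a)'s conditions are all satisfied: the facility operates on a batch process; a current General Permit is held. But applying paragraph (f): (f) operates against (a): a current Class A Clearance is held. So (a) is unavailable.
Exception (b) fails — the registered capacity is 1,610 units, short of 1,710 units.
Exception (c) does not apply: the coverage ratio is 65%, short of 72%.
Exception (d) is satisfied on its face — a current Provisional Declaration is held; the facility's floor area is 3,050 m², below the 3,100 m² limit; a current Class 2 Clearance is held. Under paragraphs (h)–(o): (h) would limit (d) — a current General Certificate is held — but (i) sets (h) aside: (i) operates — the compliance score is 76 points, below the 87 points limit. (j) would limit (i) — a current Schedule B Exemption Letter is held — but (k) sets (j) aside: (k) operates against (j): the workshop is within 200 m of a designated waterway. (l) would limit (k) — assessed value is $272,500, under the $293,000 limit — but (m) sets (l) aside: (m) operates against (l): aggregate throughput is 4,380 units, under the 4,750 units limit. (n) would limit (m) — the reportable unit count is 74, meeting the 68 threshold — but (o) sets (n) aside: (o) applies — a current Annual Notice is held. (d) remains available.
All of (e)'s requirements are met (the qualifying period is 235 days, meeting the 225 days threshold; the baseline figure is 263, under the 274 limit). But applying paragraph (p): (p) operates against (e): a current Class 1 Declaration is held. (e) is therefore removed.

No — exception (d) applies; Viggo's workshop is not required to file a quarterly discharge report.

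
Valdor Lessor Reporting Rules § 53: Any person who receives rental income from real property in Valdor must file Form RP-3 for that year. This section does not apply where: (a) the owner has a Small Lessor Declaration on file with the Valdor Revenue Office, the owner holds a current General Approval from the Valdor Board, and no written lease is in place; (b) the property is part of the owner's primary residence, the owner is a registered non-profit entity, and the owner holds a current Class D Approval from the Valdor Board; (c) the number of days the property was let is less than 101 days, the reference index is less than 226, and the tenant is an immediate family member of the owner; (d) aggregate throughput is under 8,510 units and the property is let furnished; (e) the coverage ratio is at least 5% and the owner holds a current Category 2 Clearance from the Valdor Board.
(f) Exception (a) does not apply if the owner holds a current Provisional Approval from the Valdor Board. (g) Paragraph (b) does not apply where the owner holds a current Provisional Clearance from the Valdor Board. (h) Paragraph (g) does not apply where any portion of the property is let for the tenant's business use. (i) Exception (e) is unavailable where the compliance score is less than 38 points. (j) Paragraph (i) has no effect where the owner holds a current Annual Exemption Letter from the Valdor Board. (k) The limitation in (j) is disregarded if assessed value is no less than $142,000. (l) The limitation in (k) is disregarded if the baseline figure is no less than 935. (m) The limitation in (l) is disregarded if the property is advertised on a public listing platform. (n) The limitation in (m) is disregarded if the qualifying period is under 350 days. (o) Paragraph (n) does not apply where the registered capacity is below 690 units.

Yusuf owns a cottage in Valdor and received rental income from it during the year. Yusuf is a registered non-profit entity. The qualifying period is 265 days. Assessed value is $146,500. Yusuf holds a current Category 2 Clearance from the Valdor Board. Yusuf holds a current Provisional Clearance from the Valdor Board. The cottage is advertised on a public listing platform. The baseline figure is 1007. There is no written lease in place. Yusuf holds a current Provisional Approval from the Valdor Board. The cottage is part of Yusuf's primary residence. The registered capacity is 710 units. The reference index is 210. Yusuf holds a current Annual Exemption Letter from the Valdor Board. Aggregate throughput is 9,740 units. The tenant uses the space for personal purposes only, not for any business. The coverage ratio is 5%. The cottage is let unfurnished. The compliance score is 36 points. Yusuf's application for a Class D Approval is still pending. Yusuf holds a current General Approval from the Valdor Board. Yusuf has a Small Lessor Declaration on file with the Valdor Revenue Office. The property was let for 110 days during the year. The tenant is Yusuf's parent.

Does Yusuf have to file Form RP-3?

Exception (a): a Small Lessor Declaration is on file; a current General Approval is held; there is no written lease — every condition holds. But: (f) operates against (a): a current Provisional Approval is held. So (a) is unavailable.
Exception (b) fails — the Class D Approval is not current.
Exception (c) does not apply: the number of days the property was let is 110 days, not less than 101 days.
Exception (d) fails — aggregate throughput is 9,740 units, not under 8,510 units.
Exception (e)'s conditions are all satisfied: the coverage ratio is 5%, meeting the 5% threshold; a current Category 2 Clearance is held. Under paragraphs (i)–(o): (i) would limit (e) — the compliance score is 36 points, less than the 38 points limit — but (j) sets (i) aside: (j) is engaged — a current Annual Exemption Letter is held. (k) is triggered (assessed value is $146,500, meeting the $142,000 threshold), but is overridden by (l): (l) applies — the baseline figure is 1,007, meeting the 935 threshold. (m) applies (the property is publicly advertised), but yields to (n): (n) is triggered — the qualifying period is 265 days, under the 350 days limit. (o) does not operate here (the registered capacity is 710 units, not below 690 units), so (n) stands. Exception (e) stands.

No — exception (e) applies; Yusuf is not required to file Form RP-3.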